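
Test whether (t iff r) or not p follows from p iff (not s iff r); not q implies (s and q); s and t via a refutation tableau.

Initial set: {T (p iff (not s iff r)); T (not q implies (s and q)); T (s and t); F ((t iff r) or not p)}.
T (s and t): α-rule — add T s, T t.
F ((t iff r) or not p): α-rule — add F (t iff r), F not p.
T (p iff (not s iff r)): β-rule — branch into T p, T (not s iff r)  //  F p, F (not s iff r).
  branch 1 (add T p, T (not s iff r)):
    T (not q implies (s and q)): β-rule — branch into F not q  //  T (s and q).
      branch 1.1 (add F not q):
        F (t iff r): β-rule — branch into T t, F r  //  F t, T r.
          branch 1.1.1 (add T t, F r):
            T (not s iff r): β-rule — branch into T not s, T r  //  F not s, F r.
              branch 1.1.1.1 (add T not s, T r):
                × closes — contains both s and not s.
              branch 1.1.1.2 (add F not s, F r):
                ○ open, literals {p=1, q=1, r=0, s=1, t=1}.
          branch 1.1.2 (add F t, T r):
            × closes — contains both t and not t.
      branch 1.2 (add T (s and q)):
        T (s and q): α-rule — add T s, T q.
        F (t iff r): β-rule — branch into T t, F r  //  F t, T r.
          branch 1.2.1 (add T t, F r):
            T (not s iff r): β-rule — branch into T not s, T r  //  F not s, F r.
              branch 1.2.1.1 (add T not s, T r):
                × closes — contains both s and not s.
              branch 1.2.1.2 (add F not s, F r):
                ○ open, literals {p=1, q=1, r=0, s=1, t=1}.
          branch 1.2.2 (add F t, T r):
            × closes — contains both t and not t.
  branch 2 (add F p, F (not s iff r)):
    × closes — contains both p and not p.
5 branches closed, 2 open.
An open branch gives a countermodel: p=1, q=1, r=0, s=1, t=1 (unmentioned atoms arbitrary); the premises hold there but the conclusion fails.

No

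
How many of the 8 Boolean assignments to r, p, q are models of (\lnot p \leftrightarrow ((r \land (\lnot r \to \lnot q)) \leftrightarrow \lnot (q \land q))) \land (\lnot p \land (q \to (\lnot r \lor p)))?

2

Initial set: {T ((\lnot p \leftrightarrow ((r \land (\lnot r \to \lnot q)) \leftrightarrow \lnot (q \land q))) \land (\lnot p \land (q \to (\lnot r \lor p))))}.
T ((\lnot p \leftrightarrow ((r \land (\lnot r \to \lnot q)) \leftrightarrow \lnot (q \land q))) \land (\lnot p \land (q \to (\lnot r \lor p)))): α-rule — add T (\lnot p \leftrightarrow ((r \land (\lnot r \to \lnot q)) \leftrightarrow \lnot (q \land q))), T (\lnot p \land (q \to (\lnot r \lor p))).
T (\lnot p \land (q \to (\lnot r \lor p))): α-rule — add T \lnot p, T (q \to (\lnot r \lor p)).
T (\lnot p \leftrightarrow ((r \land (\lnot r \to \lnot q)) \leftrightarrow \lnot (q \land q))): β-rule — branch into T \lnot p, T ((r \land (\lnot r \to \lnot q)) \leftrightarrow \lnot (q \land q))  //  F \lnot p, F ((r \land (\lnot r \to \lnot q)) \leftrightarrow \lnot (q \land q)).
  branch 1 (add T \lnot p, T ((r \land (\lnot r \to \lnot q)) \leftrightarrow \lnot (q \land q))):
    T (q \to (\lnot r \lor p)): β-rule — branch into F q  //  T (\lnot r \lor p).
      branch 1.1 (add F q):
        T ((r \land (\lnot r \to \lnot q)) \leftrightarrow \lnot (q \land q)): β-rule — branch into T (r \land (\lnot r \to \lnot q)), T \lnot (q \land q)  //  F (r \land (\lnot r \to \lnot q)), F \lnot (q \land q).
          branch 1.1.1 (add T (r \land (\lnot r \to \lnot q)), T \lnot (q \land q)):
            T (r \land (\lnot r \to \lnot q)): α-rule — add T r, T (\lnot r \to \lnot q).
            T \lnot (q \land q): β-rule — branch into F q  //  F q.
              branch 1.1.1.1 (add F q):
                T (\lnot r \to \lnot q): β-rule — branch into F \lnot r  //  T \lnot q.
                  branch 1.1.1.1.1 (add F \lnot r):
                    ○ open, literals {p=0, q=0, r=1}.
                  branch 1.1.1.1.2 (add T \lnot q):
                    ○ open, literals {p=0, q=0, r=1}.
              branch 1.1.1.2 (add F q):
                T (\lnot r \to \lnot q): β-rule — branch into F \lnot r  //  T \lnot q.
                  branch 1.1.1.2.1 (add F \lnot r):
                    ○ open, literals {p=0, q=0, r=1}.
                  branch 1.1.1.2.2 (add T \lnot q):
                    ○ open, literals {p=0, q=0, r=1}.
          branch 1.1.2 (add F (r \land (\lnot r \to \lnot q)), F \lnot (q \land q)):
            F \lnot (q \land q): α-rule — add T q, T q.
            × closes — contains both q and \lnot q.
      branch 1.2 (add T (\lnot r \lor p)):
        T ((r \land (\lnot r \to \lnot q)) \leftrightarrow \lnot (q \land q)): β-rule — branch into T (r \land (\lnot r \to \lnot q)), T \lnot (q \land q)  //  F (r \land (\lnot r \to \lnot q)), F \lnot (q \land q).
          branch 1.2.1 (add T (r \land (\lnot r \to \lnot q)), T \lnot (q \land q)):
            T (r \land (\lnot r \to \lnot q)): α-rule — add T r, T (\lnot r \to \lnot q).
            T (\lnot r \lor p): β-rule — branch into T \lnot r  //  T p.
              branch 1.2.1.1 (add T \lnot r):
                × closes — contains both r and \lnot r.
              branch 1.2.1.2 (add T p):
                × closes — contains both p and \lnot p.
          branch 1.2.2 (add F (r \land (\lnot r \to \lnot q)), F \lnot (q \land q)):
            F \lnot (q \land q): α-rule — add T q, T q.
            T (\lnot r \lor p): β-rule — branch into T \lnot r  //  T p.
              branch 1.2.2.1 (add T \lnot r):
                F (r \land (\lnot r \to \lnot q)): β-rule — branch into F r  //  F (\lnot r \to \lnot q).
                  branch 1.2.2.1.1 (add F r):
                    ○ open, literals {p=0, q=1, r=0}.
                  branch 1.2.2.1.2 (add F (\lnot r \to \lnot q)):
                    F (\lnot r \to \lnot q): α-rule — add T \lnot r, F \lnot q.
                    ○ open, literals {p=0, q=1, r=0}.
              branch 1.2.2.2 (add T p):
                × closes — contains both p and \lnot p.
  branch 2 (add F \lnot p, F ((r \land (\lnot r \to \lnot q)) \leftrightarrow \lnot (q \land q))):
    × closes — contains both p and \lnot p.
5 branches closed, 6 open.
Each open branch fixes some atoms; the unmentioned ones are free. Counting distinct full assignments: branch {p=0, q=0, r=1} (none free) contributes 1 new; branch {p=0, q=0, r=1} (none free) contributes 0 new; branch {p=0, q=0, r=1} (none free) contributes 0 new; branch {p=0, q=0, r=1} (none free) contributes 0 new; branch {p=0, q=1, r=0} (none free) contributes 1 new; branch {p=0, q=1, r=0} (none free) contributes 0 new. Total: 2.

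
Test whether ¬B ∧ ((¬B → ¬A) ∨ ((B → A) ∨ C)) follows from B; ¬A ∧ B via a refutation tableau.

Initial set: {B; (¬A ∧ B); ¬(¬B ∧ ((¬B → ¬A) ∨ ((B → A) ∨ C)))}.
(¬A ∧ B): α-rule — add ¬A, B.
¬(¬B ∧ ((¬B → ¬A) ∨ ((B → A) ∨ C))): β-rule — branch into ¬¬B  //  ¬((¬B → ¬A) ∨ ((B → A) ∨ C)).
  branch 1 (add ¬¬B):
    ○ open, literals {A=F, B=T}.
  branch 2 (add ¬((¬B → ¬A) ∨ ((B → A) ∨ C))):
    ¬((¬B → ¬A) ∨ ((B → A) ∨ C)): α-rule — add ¬(¬B → ¬A), ¬((B → A) ∨ C).
    ¬(¬B → ¬A): α-rule — add ¬B, ¬¬A.
    × closes — contains both B and ¬B.
1 branch closed, 1 open.
An open branch gives a countermodel: A=F, B=T (unmentioned atoms arbitrary); the premises hold there but the conclusion fails.

No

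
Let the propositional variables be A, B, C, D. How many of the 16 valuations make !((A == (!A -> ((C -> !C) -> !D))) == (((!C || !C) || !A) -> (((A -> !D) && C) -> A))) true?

2

Initial set: {!((A == (!A -> ((C -> !C) -> !D))) == (((!C || !C) || !A) -> (((A -> !D) && C) -> A)))}.
!((A == (!A -> ((C -> !C) -> !D))) == (((!C || !C) || !A) -> (((A -> !D) && C) -> A))): β-rule — branch into (A == (!A -> ((C -> !C) -> !D))), !(((!C || !C) || !A) -> (((A -> !D) && C) -> A))  //  !(A == (!A -> ((C -> !C) -> !D))), (((!C || !C) || !A) -> (((A -> !D) && C) -> A)).
  branch 1 (add (A == (!A -> ((C -> !C) -> !D))), !(((!C || !C) || !A) -> (((A -> !D) && C) -> A))):
    !(((!C || !C) || !A) -> (((A -> !D) && C) -> A)): α-rule — add ((!C || !C) || !A), !(((A -> !D) && C) -> A).
    !(((A -> !D) && C) -> A): α-rule — add ((A -> !D) && C), !A.
    ((A -> !D) && C): α-rule — add (A -> !D), C.
    (A == (!A -> ((C -> !C) -> !D))): β-rule — branch into A, (!A -> ((C -> !C) -> !D))  //  !A, !(!A -> ((C -> !C) -> !D)).
      branch 1.1 (add A, (!A -> ((C -> !C) -> !D))):
        × closes — contains both A and !A.
      branch 1.2 (add !A, !(!A -> ((C -> !C) -> !D))):
        !(!A -> ((C -> !C) -> !D)): α-rule — add !A, !((C -> !C) -> !D).
        !((C -> !C) -> !D): α-rule — add (C -> !C), !!D.
        ((!C || !C) || !A): β-rule — branch into (!C || !C)  //  !A.
          branch 1.2.1 (add (!C || !C)):
            (A -> !D): β-rule — branch into !A  //  !D.
              branch 1.2.1.1 (add !A):
                (C -> !C): β-rule — branch into !C  //  !C.
                  branch 1.2.1.1.1 (add !C):
                    × closes — contains both C and !C.
                  branch 1.2.1.1.2 (add !C):
                    × closes — contains both C and !C.
              branch 1.2.1.2 (add !D):
                × closes — contains both D and !D.
          branch 1.2.2 (add !A):
            (A -> !D): β-rule — branch into !A  //  !D.
              branch 1.2.2.1 (add !A):
                (C -> !C): β-rule — branch into !C  //  !C.
                  branch 1.2.2.1.1 (add !C):
                    × closes — contains both C and !C.
                  branch 1.2.2.1.2 (add !C):
                    × closes — contains both C and !C.
              branch 1.2.2.2 (add !D):
                × closes — contains both D and !D.
  branch 2 (add !(A == (!A -> ((C -> !C) -> !D))), (((!C || !C) || !A) -> (((A -> !D) && C) -> A))):
    !(A == (!A -> ((C -> !C) -> !D))): β-rule — branch into A, !(!A -> ((C -> !C) -> !D))  //  !A, (!A -> ((C -> !C) -> !D)).
      branch 2.1 (add A, !(!A -> ((C -> !C) -> !D))):
        !(!A -> ((C -> !C) -> !D)): α-rule — add !A, !((C -> !C) -> !D).
        × closes — contains both A and !A.
      branch 2.2 (add !A, (!A -> ((C -> !C) -> !D))):
        (((!C || !C) || !A) -> (((A -> !D) && C) -> A)): β-rule — branch into !((!C || !C) || !A)  //  (((A -> !D) && C) -> A).
          branch 2.2.1 (add !((!C || !C) || !A)):
            !((!C || !C) || !A): α-rule — add !(!C || !C), !!A.
            × closes — contains both A and !A.
          branch 2.2.2 (add (((A -> !D) && C) -> A)):
            (!A -> ((C -> !C) -> !D)): β-rule — branch into !!A  //  ((C -> !C) -> !D).
              branch 2.2.2.1 (add !!A):
                × closes — contains both A and !A.
              branch 2.2.2.2 (add ((C -> !C) -> !D)):
                (((A -> !D) && C) -> A): β-rule — branch into !((A -> !D) && C)  //  A.
                  branch 2.2.2.2.1 (add !((A -> !D) && C)):
                    ((C -> !C) -> !D): β-rule — branch into !(C -> !C)  //  !D.
                      branch 2.2.2.2.1.1 (add !(C -> !C)):
                        !(C -> !C): α-rule — add C, !!C.
                        !((A -> !D) && C): β-rule — branch into !(A -> !D)  //  !C.
                          branch 2.2.2.2.1.1.1 (add !(A -> !D)):
                            !(A -> !D): α-rule — add A, !!D.
                            × closes — contains both A and !A.
                          branch 2.2.2.2.1.1.2 (add !C):
                            × closes — contains both C and !C.
                      branch 2.2.2.2.1.2 (add !D):
                        !((A -> !D) && C): β-rule — branch into !(A -> !D)  //  !C.
                          branch 2.2.2.2.1.2.1 (add !(A -> !D)):
                            !(A -> !D): α-rule — add A, !!D.
                            × closes — contains both A and !A.
                          branch 2.2.2.2.1.2.2 (add !C):
                            ○ open, literals {A=F, C=F, D=F}.
                  branch 2.2.2.2.2 (add A):
                    × closes — contains both A and !A.
14 branches closed, 1 open.
Each open branch fixes some atoms; the unmentioned ones are free. Counting distinct full assignments: branch {A=F, C=F, D=F} (B) contributes 2 new. Total: 2.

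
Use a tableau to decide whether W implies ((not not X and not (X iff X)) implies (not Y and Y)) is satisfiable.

Satisfiable

Initial set: {(W implies ((not not X and not (X iff X)) implies (not Y and Y)))}.
(W implies ((not not X and not (X iff X)) implies (not Y and Y))): β-rule — branch into not W  //  ((not not X and not (X iff X)) implies (not Y and Y)).
  branch 1 (add not W):
    ○ open, literals {W=false}.
  branch 2 (add ((not not X and not (X iff X)) implies (not Y and Y))):
    ((not not X and not (X iff X)) implies (not Y and Y)): β-rule — branch into not (not not X and not (X iff X))  //  (not Y and Y).
      branch 2.1 (add not (not not X and not (X iff X))):
        not (not not X and not (X iff X)): β-rule — branch into not not not X  //  not not (X iff X).
          branch 2.1.1 (add not not not X):
            not not not X: drop double negation, giving not X.
            ○ open, literals {X=false}.
          branch 2.1.2 (add not not (X iff X)):
            not not (X iff X): β-rule — branch into X, X  //  not X, not X.
              branch 2.1.2.1 (add X, X):
                ○ open, literals {X=true}.
              branch 2.1.2.2 (add not X, not X):
                ○ open, literals {X=false}.
      branch 2.2 (add (not Y and Y)):
        (not Y and Y): α-rule — add not Y, Y.
        × closes — contains both Y and not Y.
1 branch closed, 4 open.
An open branch gives a satisfying assignment: W=false.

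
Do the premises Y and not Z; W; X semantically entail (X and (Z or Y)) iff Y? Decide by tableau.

Initial set: {(Y and not Z); W; X; not ((X and (Z or Y)) iff Y)}.
(Y and not Z): α-rule — add Y, not Z.
not ((X and (Z or Y)) iff Y): β-rule — branch into (X and (Z or Y)), not Y  //  not (X and (Z or Y)), Y.
  branch 1 (add (X and (Z or Y)), not Y):
    × closes — contains both Y and not Y.
  branch 2 (add not (X and (Z or Y)), Y):
    not (X and (Z or Y)): β-rule — branch into not X  //  not (Z or Y).
      branch 2.1 (add not X):
        × closes — contains both X and not X.
      branch 2.2 (add not (Z or Y)):
        not (Z or Y): α-rule — add not Z, not Y.
        × closes — contains both Y and not Y.
All 3 branches close.
Every branch closed, so the premises entail the conclusion.

Yes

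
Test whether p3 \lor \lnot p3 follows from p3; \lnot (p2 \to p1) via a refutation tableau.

Initial set: {p3; \lnot (p2 \to p1); \lnot (p3 \lor \lnot p3)}.
\lnot (p2 \to p1): α-rule — add p2, \lnot p1.
\lnot (p3 \lor \lnot p3): α-rule — add \lnot p3, \lnot \lnot p3.
× closes — contains both p3 and \lnot p3.
All 1 branch closes.
Every branch closed, so the premises entail the conclusion.

Yes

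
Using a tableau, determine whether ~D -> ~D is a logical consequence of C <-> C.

Initial set: {(C <-> C); ~(~D -> ~D)}.
~(~D -> ~D): α-rule — add ~D, ~~D.
× closes — contains both D and ~D.
All 1 branch closes.
Every branch closed, so the premises entail the conclusion.

Yes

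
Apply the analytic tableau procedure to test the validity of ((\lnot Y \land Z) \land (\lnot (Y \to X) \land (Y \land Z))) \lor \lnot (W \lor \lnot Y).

Assume the negation and expand:
Initial set: {F (((\lnot Y \land Z) \land (\lnot (Y \to X) \land (Y \land Z))) \lor \lnot (W \lor \lnot Y))}.
F (((\lnot Y \land Z) \land (\lnot (Y \to X) \land (Y \land Z))) \lor \lnot (W \lor \lnot Y)): α-rule — add F ((\lnot Y \land Z) \land (\lnot (Y \to X) \land (Y \land Z))), F \lnot (W \lor \lnot Y).
F ((\lnot Y \land Z) \land (\lnot (Y \to X) \land (Y \land Z))): β-rule — branch into F (\lnot Y \land Z)  //  F (\lnot (Y \to X) \land (Y \land Z)).
  branch 1 (add F (\lnot Y \land Z)):
    F \lnot (W \lor \lnot Y): β-rule — branch into T W  //  T \lnot Y.
      branch 1.1 (add T W):
        F (\lnot Y \land Z): β-rule — branch into F \lnot Y  //  F Z.
          branch 1.1.1 (add F \lnot Y):
            ○ open, literals {W=T, Y=T}.
          branch 1.1.2 (add F Z):
            ○ open, literals {W=T, Z=F}.
      branch 1.2 (add T \lnot Y):
        F (\lnot Y \land Z): β-rule — branch into F \lnot Y  //  F Z.
          branch 1.2.1 (add F \lnot Y):
            × closes — contains both Y and \lnot Y.
          branch 1.2.2 (add F Z):
            ○ open, literals {Y=F, Z=F}.
  branch 2 (add F (\lnot (Y \to X) \land (Y \land Z))):
    F \lnot (W \lor \lnot Y): β-rule — branch into T W  //  T \lnot Y.
      branch 2.1 (add T W):
        F (\lnot (Y \to X) \land (Y \land Z)): β-rule — branch into F \lnot (Y \to X)  //  F (Y \land Z).
          branch 2.1.1 (add F \lnot (Y \to X)):
            F \lnot (Y \to X): β-rule — branch into F Y  //  T X.
              branch 2.1.1.1 (add F Y):
                ○ open, literals {W=T, Y=F}.
              branch 2.1.1.2 (add T X):
                ○ open, literals {W=T, X=T}.
          branch 2.1.2 (add F (Y \land Z)):
            F (Y \land Z): β-rule — branch into F Y  //  F Z.
              branch 2.1.2.1 (add F Y):
                ○ open, literals {W=T, Y=F}.
              branch 2.1.2.2 (add F Z):
                ○ open, literals {W=T, Z=F}.
      branch 2.2 (add T \lnot Y):
        F (\lnot (Y \to X) \land (Y \land Z)): β-rule — branch into F \lnot (Y \to X)  //  F (Y \land Z).
          branch 2.2.1 (add F \lnot (Y \to X)):
            F \lnot (Y \to X): β-rule — branch into F Y  //  T X.
              branch 2.2.1.1 (add F Y):
                ○ open, literals {Y=F}.
              branch 2.2.1.2 (add T X):
                ○ open, literals {X=T, Y=F}.
          branch 2.2.2 (add F (Y \land Z)):
            F (Y \land Z): β-rule — branch into F Y  //  F Z.
              branch 2.2.2.1 (add F Y):
                ○ open, literals {Y=F}.
              branch 2.2.2.2 (add F Z):
                ○ open, literals {Y=F, Z=F}.
1 branch closed, 11 open.
An open branch gives a countermodel: W=T, Y=T (unmentioned atoms arbitrary); under it the original formula is false.

Not valid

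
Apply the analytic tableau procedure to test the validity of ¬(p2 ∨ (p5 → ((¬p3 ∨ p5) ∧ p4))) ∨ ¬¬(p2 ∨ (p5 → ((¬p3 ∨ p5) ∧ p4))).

Assume the negation and expand:
Initial set: {¬(¬(p2 ∨ (p5 → ((¬p3 ∨ p5) ∧ p4))) ∨ ¬¬(p2 ∨ (p5 → ((¬p3 ∨ p5) ∧ p4))))}.
¬(¬(p2 ∨ (p5 → ((¬p3 ∨ p5) ∧ p4))) ∨ ¬¬(p2 ∨ (p5 → ((¬p3 ∨ p5) ∧ p4)))): α-rule — add ¬¬(p2 ∨ (p5 → ((¬p3 ∨ p5) ∧ p4))), ¬¬¬(p2 ∨ (p5 → ((¬p3 ∨ p5) ∧ p4))).
¬¬¬(p2 ∨ (p5 → ((¬p3 ∨ p5) ∧ p4))): drop double negation, giving ¬(p2 ∨ (p5 → ((¬p3 ∨ p5) ∧ p4))).
¬(p2 ∨ (p5 → ((¬p3 ∨ p5) ∧ p4))): α-rule — add ¬p2, ¬(p5 → ((¬p3 ∨ p5) ∧ p4)).
¬(p5 → ((¬p3 ∨ p5) ∧ p4)): α-rule — add p5, ¬((¬p3 ∨ p5) ∧ p4).
¬¬(p2 ∨ (p5 → ((¬p3 ∨ p5) ∧ p4))): β-rule — branch into p2  //  (p5 → ((¬p3 ∨ p5) ∧ p4)).
  branch 1 (add p2):
    × closes — contains both p2 and ¬p2.
  branch 2 (add (p5 → ((¬p3 ∨ p5) ∧ p4))):
    ¬((¬p3 ∨ p5) ∧ p4): β-rule — branch into ¬(¬p3 ∨ p5)  //  ¬p4.
      branch 2.1 (add ¬(¬p3 ∨ p5)):
        ¬(¬p3 ∨ p5): α-rule — add ¬¬p3, ¬p5.
        × closes — contains both p5 and ¬p5.
      branch 2.2 (add ¬p4):
        (p5 → ((¬p3 ∨ p5) ∧ p4)): β-rule — branch into ¬p5  //  ((¬p3 ∨ p5) ∧ p4).
          branch 2.2.1 (add ¬p5):
            × closes — contains both p5 and ¬p5.
          branch 2.2.2 (add ((¬p3 ∨ p5) ∧ p4)):
            ((¬p3 ∨ p5) ∧ p4): α-rule — add (¬p3 ∨ p5), p4.
            × closes — contains both p4 and ¬p4.
All 4 branches close.
Every branch closed, so the negation is unsatisfiable and the formula is valid.

Valid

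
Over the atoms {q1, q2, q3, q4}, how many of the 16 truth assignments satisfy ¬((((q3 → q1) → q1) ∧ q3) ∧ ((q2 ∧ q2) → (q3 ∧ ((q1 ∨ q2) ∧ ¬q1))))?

Initial set: {T ¬((((q3 → q1) → q1) ∧ q3) ∧ ((q2 ∧ q2) → (q3 ∧ ((q1 ∨ q2) ∧ ¬q1))))}.
T ¬((((q3 → q1) → q1) ∧ q3) ∧ ((q2 ∧ q2) → (q3 ∧ ((q1 ∨ q2) ∧ ¬q1)))): β-rule — branch into F (((q3 → q1) → q1) ∧ q3)  //  F ((q2 ∧ q2) → (q3 ∧ ((q1 ∨ q2) ∧ ¬q1))).
  branch 1 (add F (((q3 → q1) → q1) ∧ q3)):
    F (((q3 → q1) → q1) ∧ q3): β-rule — branch into F ((q3 → q1) → q1)  //  F q3.
      branch 1.1 (add F ((q3 → q1) → q1)):
        F ((q3 → q1) → q1): α-rule — add T (q3 → q1), F q1.
        T (q3 → q1): β-rule — branch into F q3  //  T q1.
          branch 1.1.1 (add F q3):
            ○ open, literals {q1=false, q3=false}.
          branch 1.1.2 (add T q1):
            × closes — contains both q1 and ¬q1.
      branch 1.2 (add F q3):
        ○ open, literals {q3=false}.
  branch 2 (add F ((q2 ∧ q2) → (q3 ∧ ((q1 ∨ q2) ∧ ¬q1)))):
    F ((q2 ∧ q2) → (q3 ∧ ((q1 ∨ q2) ∧ ¬q1))): α-rule — add T (q2 ∧ q2), F (q3 ∧ ((q1 ∨ q2) ∧ ¬q1)).
    T (q2 ∧ q2): α-rule — add T q2, T q2.
    F (q3 ∧ ((q1 ∨ q2) ∧ ¬q1)): β-rule — branch into F q3  //  F ((q1 ∨ q2) ∧ ¬q1).
      branch 2.1 (add F q3):
        ○ open, literals {q2=true, q3=false}.
      branch 2.2 (add F ((q1 ∨ q2) ∧ ¬q1)):
        F ((q1 ∨ q2) ∧ ¬q1): β-rule — branch into F (q1 ∨ q2)  //  F ¬q1.
          branch 2.2.1 (add F (q1 ∨ q2)):
            F (q1 ∨ q2): α-rule — add F q1, F q2.
            × closes — contains both q2 and ¬q2.
          branch 2.2.2 (add F ¬q1):
            ○ open, literals {q1=true, q2=true}.
2 branches closed, 4 open.
Each open branch fixes some atoms; the unmentioned ones are free. Counting distinct full assignments: branch {q1=false, q3=false} (q2, q4) contributes 4 new; branch {q3=false} (q1, q2, q4) contributes 4 new; branch {q2=true, q3=false} (q1, q4) contributes 0 new; branch {q1=true, q2=true} (q3, q4) contributes 2 new. Total: 10.

10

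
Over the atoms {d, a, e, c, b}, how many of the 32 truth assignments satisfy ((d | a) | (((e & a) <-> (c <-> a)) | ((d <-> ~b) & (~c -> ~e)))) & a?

Initial set: {(((d | a) | (((e & a) <-> (c <-> a)) | ((d <-> ~b) & (~c -> ~e)))) & a)}.
(((d | a) | (((e & a) <-> (c <-> a)) | ((d <-> ~b) & (~c -> ~e)))) & a): α-rule — add ((d | a) | (((e & a) <-> (c <-> a)) | ((d <-> ~b) & (~c -> ~e)))), a.
((d | a) | (((e & a) <-> (c <-> a)) | ((d <-> ~b) & (~c -> ~e)))): β-rule — branch into (d | a)  //  (((e & a) <-> (c <-> a)) | ((d <-> ~b) & (~c -> ~e))).
  branch 1 (add (d | a)):
    (d | a): β-rule — branch into d  //  a.
      branch 1.1 (add d):
        ○ open, literals {a=true, d=true}.
      branch 1.2 (add a):
        ○ open, literals {a=true}.
  branch 2 (add (((e & a) <-> (c <-> a)) | ((d <-> ~b) & (~c -> ~e)))):
    (((e & a) <-> (c <-> a)) | ((d <-> ~b) & (~c -> ~e))): β-rule — branch into ((e & a) <-> (c <-> a))  //  ((d <-> ~b) & (~c -> ~e)).
      branch 2.1 (add ((e & a) <-> (c <-> a))):
        ((e & a) <-> (c <-> a)): β-rule — branch into (e & a), (c <-> a)  //  ~(e & a), ~(c <-> a).
          branch 2.1.1 (add (e & a), (c <-> a)):
            (e & a): α-rule — add e, a.
            (c <-> a): β-rule — branch into c, a  //  ~c, ~a.
              branch 2.1.1.1 (add c, a):
                ○ open, literals {a=true, c=true, e=true}.
              branch 2.1.1.2 (add ~c, ~a):
                × closes — contains both a and ~a.
          branch 2.1.2 (add ~(e & a), ~(c <-> a)):
            ~(e & a): β-rule — branch into ~e  //  ~a.
              branch 2.1.2.1 (add ~e):
                ~(c <-> a): β-rule — branch into c, ~a  //  ~c, a.
                  branch 2.1.2.1.1 (add c, ~a):
                    × closes — contains both a and ~a.
                  branch 2.1.2.1.2 (add ~c, a):
                    ○ open, literals {a=true, c=false, e=false}.
              branch 2.1.2.2 (add ~a):
                × closes — contains both a and ~a.
      branch 2.2 (add ((d <-> ~b) & (~c -> ~e))):
        ((d <-> ~b) & (~c -> ~e)): α-rule — add (d <-> ~b), (~c -> ~e).
        (d <-> ~b): β-rule — branch into d, ~b  //  ~d, ~~b.
          branch 2.2.1 (add d, ~b):
            (~c -> ~e): β-rule — branch into ~~c  //  ~e.
              branch 2.2.1.1 (add ~~c):
                ○ open, literals {a=true, b=false, c=true, d=true}.
              branch 2.2.1.2 (add ~e):
                ○ open, literals {a=true, b=false, d=true, e=false}.
          branch 2.2.2 (add ~d, ~~b):
            (~c -> ~e): β-rule — branch into ~~c  //  ~e.
              branch 2.2.2.1 (add ~~c):
                ○ open, literals {a=true, b=true, c=true, d=false}.
              branch 2.2.2.2 (add ~e):
                ○ open, literals {a=true, b=true, d=false, e=false}.
3 branches closed, 8 open.
Each open branch fixes some atoms; the unmentioned ones are free. Counting distinct full assignments: branch {a=true, d=true} (e, c, b) contributes 8 new; branch {a=true} (d, e, c, b) contributes 8 new; branch {a=true, c=true, e=true} (d, b) contributes 0 new; branch {a=true, c=false, e=false} (d, b) contributes 0 new; branch {a=true, b=false, c=true, d=true} (e) contributes 0 new; branch {a=true, b=false, d=true, e=false} (c) contributes 0 new; branch {a=true, b=true, c=true, d=false} (e) contributes 0 new; branch {a=true, b=true, d=false, e=false} (c) contributes 0 new. Total: 16.

16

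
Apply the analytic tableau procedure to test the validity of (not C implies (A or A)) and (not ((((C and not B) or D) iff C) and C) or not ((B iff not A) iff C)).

Assume the negation and expand:
Initial set: {not ((not C implies (A or A)) and (not ((((C and not B) or D) iff C) and C) or not ((B iff not A) iff C)))}.
not ((not C implies (A or A)) and (not ((((C and not B) or D) iff C) and C) or not ((B iff not A) iff C))): β-rule — branch into not (not C implies (A or A))  //  not (not ((((C and not B) or D) iff C) and C) or not ((B iff not A) iff C)).
  branch 1 (add not (not C implies (A or A))):
    not (not C implies (A or A)): α-rule — add not C, not (A or A).
    not (A or A): α-rule — add not A, not A.
    ○ open, literals {A=0, C=0}.
  branch 2 (add not (not ((((C and not B) or D) iff C) and C) or not ((B iff not A) iff C))):
    not (not ((((C and not B) or D) iff C) and C) or not ((B iff not A) iff C)): α-rule — add not not ((((C and not B) or D) iff C) and C), not not ((B iff not A) iff C).
    not not ((((C and not B) or D) iff C) and C): α-rule — add (((C and not B) or D) iff C), C.
    not not ((B iff not A) iff C): β-rule — branch into (B iff not A), C  //  not (B iff not A), not C.
      branch 2.1 (add (B iff not A), C):
        (((C and not B) or D) iff C): β-rule — branch into ((C and not B) or D), C  //  not ((C and not B) or D), not C.
          branch 2.1.1 (add ((C and not B) or D), C):
            (B iff not A): β-rule — branch into B, not A  //  not B, not not A.
              branch 2.1.1.1 (add B, not A):
                ((C and not B) or D): β-rule — branch into (C and not B)  //  D.
                  branch 2.1.1.1.1 (add (C and not B)):
                    (C and not B): α-rule — add C, not B.
                    × closes — contains both B and not B.
                  branch 2.1.1.1.2 (add D):
                    ○ open, literals {A=0, B=1, C=1, D=1}.
              branch 2.1.1.2 (add not B, not not A):
                ((C and not B) or D): β-rule — branch into (C and not B)  //  D.
                  branch 2.1.1.2.1 (add (C and not B)):
                    (C and not B): α-rule — add C, not B.
                    ○ open, literals {A=1, B=0, C=1}.
                  branch 2.1.1.2.2 (add D):
                    ○ open, literals {A=1, B=0, C=1, D=1}.
          branch 2.1.2 (add not ((C and not B) or D), not C):
            × closes — contains both C and not C.
      branch 2.2 (add not (B iff not A), not C):
        × closes — contains both C and not C.
3 branches closed, 4 open.
An open branch gives a countermodel: A=0, C=0 (unmentioned atoms arbitrary); under it the original formula is false.

Not valid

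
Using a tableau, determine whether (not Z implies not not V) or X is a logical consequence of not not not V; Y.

Initial set: {not not not V; Y; not ((not Z implies not not V) or X)}.
not not not V: drop double negation, giving not V.
not ((not Z implies not not V) or X): α-rule — add not (not Z implies not not V), not X.
not (not Z implies not not V): α-rule — add not Z, not not not V.
not not not V: drop double negation, giving not V.
○ open, literals {V=false, X=false, Y=true, Z=false}.
0 branches closed, 1 open.
An open branch gives a countermodel: V=false, X=false, Y=true, Z=false (unmentioned atoms arbitrary); the premises hold there but the conclusion fails.

No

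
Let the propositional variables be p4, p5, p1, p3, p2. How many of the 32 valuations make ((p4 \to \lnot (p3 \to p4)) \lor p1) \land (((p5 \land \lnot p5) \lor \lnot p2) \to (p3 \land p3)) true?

Initial set: {(((p4 \to \lnot (p3 \to p4)) \lor p1) \land (((p5 \land \lnot p5) \lor \lnot p2) \to (p3 \land p3)))}.
(((p4 \to \lnot (p3 \to p4)) \lor p1) \land (((p5 \land \lnot p5) \lor \lnot p2) \to (p3 \land p3))): α-rule — add ((p4 \to \lnot (p3 \to p4)) \lor p1), (((p5 \land \lnot p5) \lor \lnot p2) \to (p3 \land p3)).
((p4 \to \lnot (p3 \to p4)) \lor p1): β-rule — branch into (p4 \to \lnot (p3 \to p4))  //  p1.
  branch 1 (add (p4 \to \lnot (p3 \to p4))):
    (((p5 \land \lnot p5) \lor \lnot p2) \to (p3 \land p3)): β-rule — branch into \lnot ((p5 \land \lnot p5) \lor \lnot p2)  //  (p3 \land p3).
      branch 1.1 (add \lnot ((p5 \land \lnot p5) \lor \lnot p2)):
        \lnot ((p5 \land \lnot p5) \lor \lnot p2): α-rule — add \lnot (p5 \land \lnot p5), \lnot \lnot p2.
        (p4 \to \lnot (p3 \to p4)): β-rule — branch into \lnot p4  //  \lnot (p3 \to p4).
          branch 1.1.1 (add \lnot p4):
            \lnot (p5 \land \lnot p5): β-rule — branch into \lnot p5  //  \lnot \lnot p5.
              branch 1.1.1.1 (add \lnot p5):
                ○ open, literals {p2=1, p4=0, p5=0}.
              branch 1.1.1.2 (add \lnot \lnot p5):
                ○ open, literals {p2=1, p4=0, p5=1}.
          branch 1.1.2 (add \lnot (p3 \to p4)):
            \lnot (p3 \to p4): α-rule — add p3, \lnot p4.
            \lnot (p5 \land \lnot p5): β-rule — branch into \lnot p5  //  \lnot \lnot p5.
              branch 1.1.2.1 (add \lnot p5):
                ○ open, literals {p2=1, p3=1, p4=0, p5=0}.
              branch 1.1.2.2 (add \lnot \lnot p5):
                ○ open, literals {p2=1, p3=1, p4=0, p5=1}.
      branch 1.2 (add (p3 \land p3)):
        (p3 \land p3): α-rule — add p3, p3.
        (p4 \to \lnot (p3 \to p4)): β-rule — branch into \lnot p4  //  \lnot (p3 \to p4).
          branch 1.2.1 (add \lnot p4):
            ○ open, literals {p3=1, p4=0}.
          branch 1.2.2 (add \lnot (p3 \to p4)):
            \lnot (p3 \to p4): α-rule — add p3, \lnot p4.
            ○ open, literals {p3=1, p4=0}.
  branch 2 (add p1):
    (((p5 \land \lnot p5) \lor \lnot p2) \to (p3 \land p3)): β-rule — branch into \lnot ((p5 \land \lnot p5) \lor \lnot p2)  //  (p3 \land p3).
      branch 2.1 (add \lnot ((p5 \land \lnot p5) \lor \lnot p2)):
        \lnot ((p5 \land \lnot p5) \lor \lnot p2): α-rule — add \lnot (p5 \land \lnot p5), \lnot \lnot p2.
        \lnot (p5 \land \lnot p5): β-rule — branch into \lnot p5  //  \lnot \lnot p5.
          branch 2.1.1 (add \lnot p5):
            ○ open, literals {p1=1, p2=1, p5=0}.
          branch 2.1.2 (add \lnot \lnot p5):
            ○ open, literals {p1=1, p2=1, p5=1}.
      branch 2.2 (add (p3 \land p3)):
        (p3 \land p3): α-rule — add p3, p3.
        ○ open, literals {p1=1, p3=1}.
0 branches closed, 9 open.
Each open branch fixes some atoms; the unmentioned ones are free. Counting distinct full assignments: branch {p2=1, p4=0, p5=0} (p1, p3) contributes 4 new; branch {p2=1, p4=0, p5=1} (p1, p3) contributes 4 new; branch {p2=1, p3=1, p4=0, p5=0} (p1) contributes 0 new; branch {p2=1, p3=1, p4=0, p5=1} (p1) contributes 0 new; branch {p3=1, p4=0} (p5, p1, p2) contributes 4 new; branch {p3=1, p4=0} (p5, p1, p2) contributes 0 new; branch {p1=1, p2=1, p5=0} (p4, p3) contributes 2 new; branch {p1=1, p2=1, p5=1} (p4, p3) contributes 2 new; branch {p1=1, p3=1} (p4, p5, p2) contributes 2 new. Total: 18.

18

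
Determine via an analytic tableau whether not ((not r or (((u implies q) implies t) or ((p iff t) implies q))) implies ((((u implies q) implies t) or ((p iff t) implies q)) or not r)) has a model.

Unsatisfiable

Initial set: {T not ((not r or (((u implies q) implies t) or ((p iff t) implies q))) implies ((((u implies q) implies t) or ((p iff t) implies q)) or not r))}.
T not ((not r or (((u implies q) implies t) or ((p iff t) implies q))) implies ((((u implies q) implies t) or ((p iff t) implies q)) or not r)): α-rule — add T (not r or (((u implies q) implies t) or ((p iff t) implies q))), F ((((u implies q) implies t) or ((p iff t) implies q)) or not r).
F ((((u implies q) implies t) or ((p iff t) implies q)) or not r): α-rule — add F (((u implies q) implies t) or ((p iff t) implies q)), F not r.
F (((u implies q) implies t) or ((p iff t) implies q)): α-rule — add F ((u implies q) implies t), F ((p iff t) implies q).
F ((u implies q) implies t): α-rule — add T (u implies q), F t.
F ((p iff t) implies q): α-rule — add T (p iff t), F q.
T (not r or (((u implies q) implies t) or ((p iff t) implies q))): β-rule — branch into T not r  //  T (((u implies q) implies t) or ((p iff t) implies q)).
  branch 1 (add T not r):
    × closes — contains both r and not r.
  branch 2 (add T (((u implies q) implies t) or ((p iff t) implies q))):
    T (u implies q): β-rule — branch into F u  //  T q.
      branch 2.1 (add F u):
        T (p iff t): β-rule — branch into T p, T t  //  F p, F t.
          branch 2.1.1 (add T p, T t):
            × closes — contains both t and not t.
          branch 2.1.2 (add F p, F t):
            T (((u implies q) implies t) or ((p iff t) implies q)): β-rule — branch into T ((u implies q) implies t)  //  T ((p iff t) implies q).
              branch 2.1.2.1 (add T ((u implies q) implies t)):
                T ((u implies q) implies t): β-rule — branch into F (u implies q)  //  T t.
                  branch 2.1.2.1.1 (add F (u implies q)):
                    F (u implies q): α-rule — add T u, F q.
                    × closes — contains both u and not u.
                  branch 2.1.2.1.2 (add T t):
                    × closes — contains both t and not t.
              branch 2.1.2.2 (add T ((p iff t) implies q)):
                T ((p iff t) implies q): β-rule — branch into F (p iff t)  //  T q.
                  branch 2.1.2.2.1 (add F (p iff t)):
                    F (p iff t): β-rule — branch into T p, F t  //  F p, T t.
                      branch 2.1.2.2.1.1 (add T p, F t):
                        × closes — contains both p and not p.
                      branch 2.1.2.2.1.2 (add F p, T t):
                        × closes — contains both t and not t.
                  branch 2.1.2.2.2 (add T q):
                    × closes — contains both q and not q.
      branch 2.2 (add T q):
        × closes — contains both q and not q.
All 8 branches close.
Every branch closed; the formula is unsatisfiable.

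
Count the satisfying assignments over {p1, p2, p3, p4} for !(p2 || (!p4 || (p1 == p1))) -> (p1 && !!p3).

Initial set: {(!(p2 || (!p4 || (p1 == p1))) -> (p1 && !!p3))}.
(!(p2 || (!p4 || (p1 == p1))) -> (p1 && !!p3)): β-rule — branch into !!(p2 || (!p4 || (p1 == p1)))  //  (p1 && !!p3).
  branch 1 (add !!(p2 || (!p4 || (p1 == p1)))):
    !!(p2 || (!p4 || (p1 == p1))): β-rule — branch into p2  //  (!p4 || (p1 == p1)).
      branch 1.1 (add p2):
        ○ open, literals {p2=true}.
      branch 1.2 (add (!p4 || (p1 == p1))):
        (!p4 || (p1 == p1)): β-rule — branch into !p4  //  (p1 == p1).
          branch 1.2.1 (add !p4):
            ○ open, literals {p4=false}.
          branch 1.2.2 (add (p1 == p1)):
            (p1 == p1): β-rule — branch into p1, p1  //  !p1, !p1.
              branch 1.2.2.1 (add p1, p1):
                ○ open, literals {p1=true}.
              branch 1.2.2.2 (add !p1, !p1):
                ○ open, literals {p1=false}.
  branch 2 (add (p1 && !!p3)):
    (p1 && !!p3): α-rule — add p1, !!p3.
    !!p3: drop double negation, giving p3.
    ○ open, literals {p1=true, p3=true}.
0 branches closed, 5 open.
Each open branch fixes some atoms; the unmentioned ones are free. Counting distinct full assignments: branch {p2=true} (p1, p3, p4) contributes 8 new; branch {p4=false} (p1, p2, p3) contributes 4 new; branch {p1=true} (p2, p3, p4) contributes 2 new; branch {p1=false} (p2, p3, p4) contributes 2 new; branch {p1=true, p3=true} (p2, p4) contributes 0 new. Total: 16.

16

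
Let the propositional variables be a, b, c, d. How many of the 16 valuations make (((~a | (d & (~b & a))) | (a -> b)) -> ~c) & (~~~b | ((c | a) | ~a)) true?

9

Initial set: {((((~a | (d & (~b & a))) | (a -> b)) -> ~c) & (~~~b | ((c | a) | ~a)))}.
((((~a | (d & (~b & a))) | (a -> b)) -> ~c) & (~~~b | ((c | a) | ~a))): α-rule — add (((~a | (d & (~b & a))) | (a -> b)) -> ~c), (~~~b | ((c | a) | ~a)).
(((~a | (d & (~b & a))) | (a -> b)) -> ~c): β-rule — branch into ~((~a | (d & (~b & a))) | (a -> b))  //  ~c.
  branch 1 (add ~((~a | (d & (~b & a))) | (a -> b))):
    ~((~a | (d & (~b & a))) | (a -> b)): α-rule — add ~(~a | (d & (~b & a))), ~(a -> b).
    ~(~a | (d & (~b & a))): α-rule — add ~~a, ~(d & (~b & a)).
    ~(a -> b): α-rule — add a, ~b.
    (~~~b | ((c | a) | ~a)): β-rule — branch into ~~~b  //  ((c | a) | ~a).
      branch 1.1 (add ~~~b):
        ~~~b: drop double negation, giving ~b.
        ~(d & (~b & a)): β-rule — branch into ~d  //  ~(~b & a).
          branch 1.1.1 (add ~d):
            ○ open, literals {a=true, b=false, d=false}.
          branch 1.1.2 (add ~(~b & a)):
            ~(~b & a): β-rule — branch into ~~b  //  ~a.
              branch 1.1.2.1 (add ~~b):
                × closes — contains both b and ~b.
              branch 1.1.2.2 (add ~a):
                × closes — contains both a and ~a.
      branch 1.2 (add ((c | a) | ~a)):
        ~(d & (~b & a)): β-rule — branch into ~d  //  ~(~b & a).
          branch 1.2.1 (add ~d):
            ((c | a) | ~a): β-rule — branch into (c | a)  //  ~a.
              branch 1.2.1.1 (add (c | a)):
                (c | a): β-rule — branch into c  //  a.
                  branch 1.2.1.1.1 (add c):
                    ○ open, literals {a=true, b=false, c=true, d=false}.
                  branch 1.2.1.1.2 (add a):
                    ○ open, literals {a=true, b=false, d=false}.
              branch 1.2.1.2 (add ~a):
                × closes — contains both a and ~a.
          branch 1.2.2 (add ~(~b & a)):
            ((c | a) | ~a): β-rule — branch into (c | a)  //  ~a.
              branch 1.2.2.1 (add (c | a)):
                ~(~b & a): β-rule — branch into ~~b  //  ~a.
                  branch 1.2.2.1.1 (add ~~b):
                    × closes — contains both b and ~b.
                  branch 1.2.2.1.2 (add ~a):
                    × closes — contains both a and ~a.
              branch 1.2.2.2 (add ~a):
                × closes — contains both a and ~a.
  branch 2 (add ~c):
    (~~~b | ((c | a) | ~a)): β-rule — branch into ~~~b  //  ((c | a) | ~a).
      branch 2.1 (add ~~~b):
        ~~~b: drop double negation, giving ~b.
        ○ open, literals {b=false, c=false}.
      branch 2.2 (add ((c | a) | ~a)):
        ((c | a) | ~a): β-rule — branch into (c | a)  //  ~a.
          branch 2.2.1 (add (c | a)):
            (c | a): β-rule — branch into c  //  a.
              branch 2.2.1.1 (add c):
                × closes — contains both c and ~c.
              branch 2.2.1.2 (add a):
                ○ open, literals {a=true, c=false}.
          branch 2.2.2 (add ~a):
            ○ open, literals {a=false, c=false}.
7 branches closed, 6 open.
Each open branch fixes some atoms; the unmentioned ones are free. Counting distinct full assignments: branch {a=true, b=false, d=false} (c) contributes 2 new; branch {a=true, b=false, c=true, d=false} (none free) contributes 0 new; branch {a=true, b=false, d=false} (c) contributes 0 new; branch {b=false, c=false} (a, d) contributes 3 new; branch {a=true, c=false} (b, d) contributes 2 new; branch {a=false, c=false} (b, d) contributes 2 new. Total: 9.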